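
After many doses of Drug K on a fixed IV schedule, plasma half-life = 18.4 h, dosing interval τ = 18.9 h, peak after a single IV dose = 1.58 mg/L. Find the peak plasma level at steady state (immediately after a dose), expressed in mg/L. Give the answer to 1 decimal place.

k = ln2 / t½ = 0.693147 / 18.4 = 0.03767 h⁻¹
e^(−kτ) = e^(−0.03767 × 18.9) = 0.4907
Accumulation ratio R = 1 / (1 − e^(−kτ)) = 1 / (1 − 0.4907) = 1.963
Steady-state peak = C₀ × R = 1.58 × 1.963 = 3.102 mg/L

3.1 mg/L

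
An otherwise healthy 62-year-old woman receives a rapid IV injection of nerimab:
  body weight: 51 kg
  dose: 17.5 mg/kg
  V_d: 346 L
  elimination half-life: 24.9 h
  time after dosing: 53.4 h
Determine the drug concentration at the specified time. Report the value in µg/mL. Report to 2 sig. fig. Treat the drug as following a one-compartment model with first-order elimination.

Total dose = 17.5 × 51 = 892.5 mg
C₀ = Dose / Vd = 892.5 / 346 = 2.579 mg/L
k = ln2 / t½ = 0.693147 / 24.9 = 0.02784 h⁻¹
C = C₀ · e^(−k·t) = 2.579 × e^(−0.02784 × 53.4)
  = 2.579 × 0.2261 = 0.5831 mg/L
(0.5831 mg/L = 0.5831 µg/mL)

0.58 µg/mL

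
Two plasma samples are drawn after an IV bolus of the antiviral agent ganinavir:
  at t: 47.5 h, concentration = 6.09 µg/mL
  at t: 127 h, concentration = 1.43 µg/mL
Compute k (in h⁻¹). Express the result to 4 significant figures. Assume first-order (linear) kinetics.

0.01823 h⁻¹

k = ln(C₁/C₂) / (t₂ − t₁) = ln(6.09/1.43) / (127 − 47.5)
  = 1.449 / 79.50 = 0.01823 h⁻¹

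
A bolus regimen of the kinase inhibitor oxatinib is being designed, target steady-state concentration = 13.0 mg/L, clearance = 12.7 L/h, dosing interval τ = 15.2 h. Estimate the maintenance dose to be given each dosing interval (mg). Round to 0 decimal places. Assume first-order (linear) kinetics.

At steady state, Dose/τ = Css × CL.
Dose = Css × CL × τ = 13.0 × 12.70 × 15.2 = 2510 mg

2510 mg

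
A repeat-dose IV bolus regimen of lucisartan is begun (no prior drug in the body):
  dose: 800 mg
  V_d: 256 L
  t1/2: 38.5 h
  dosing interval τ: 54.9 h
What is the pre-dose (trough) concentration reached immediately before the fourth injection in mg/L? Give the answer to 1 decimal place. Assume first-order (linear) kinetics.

C₀ per dose = Dose / Vd = 800 / 256 = 3.125 mg/L
k = ln2 / t½ = 0.693147 / 38.5 = 0.01800 h⁻¹
Fraction remaining after one interval: r = e^(−kτ) = e^(−0.01800 × 54.9) = 0.3722
Before dose 4, 3 doses have been given (aged 1τ, 2τ, 3τ).
C_trough = C₀ × (r + r² + … + r^3) = C₀ × r(1−r^3)/(1−r)
        = 3.125 × 0.3722 × (1 − 0.05156) / (1 − 0.3722) = 1.757 mg/L

1.8 mg/L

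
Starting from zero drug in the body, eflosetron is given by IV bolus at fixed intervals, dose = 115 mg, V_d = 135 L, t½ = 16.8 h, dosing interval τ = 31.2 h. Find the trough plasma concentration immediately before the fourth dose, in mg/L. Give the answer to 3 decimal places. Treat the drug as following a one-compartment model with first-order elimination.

C₀ per dose = Dose / Vd = 115 / 135 = 0.8519 mg/L
k = ln2 / t½ = 0.693147 / 16.8 = 0.04126 h⁻¹
Fraction remaining after one interval: r = e^(−kτ) = e^(−0.04126 × 31.2) = 0.2760
Before dose 4, 3 doses have been given (aged 1τ, 2τ, 3τ).
C_trough = C₀ × (r + r² + … + r^3) = C₀ × r(1−r^3)/(1−r)
        = 0.8519 × 0.2760 × (1 − 0.02102) / (1 − 0.2760) = 0.3179 mg/L

0.318 mg/L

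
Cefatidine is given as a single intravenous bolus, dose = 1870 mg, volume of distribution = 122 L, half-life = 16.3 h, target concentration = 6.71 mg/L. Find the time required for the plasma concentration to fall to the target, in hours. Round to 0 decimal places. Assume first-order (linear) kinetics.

19 h

C₀ = Dose / Vd = 1870 / 122 = 15.33 mg/L
k = ln2 / t½ = 0.693147 / 16.3 = 0.04252 h⁻¹
t = ln(C₀ / C) / k = ln(15.33 / 6.71) / 0.04252
  = ln(2.285) / 0.04252 = 0.8264 / 0.04252 = 19.44 h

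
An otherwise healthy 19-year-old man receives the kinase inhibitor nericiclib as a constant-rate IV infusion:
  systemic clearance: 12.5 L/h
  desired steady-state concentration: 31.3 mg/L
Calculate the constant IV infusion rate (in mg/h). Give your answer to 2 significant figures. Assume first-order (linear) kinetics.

390 mg/h

At steady state, infusion rate R₀ = Css × CL = 31.3 × 12.50 = 391.3 mg/h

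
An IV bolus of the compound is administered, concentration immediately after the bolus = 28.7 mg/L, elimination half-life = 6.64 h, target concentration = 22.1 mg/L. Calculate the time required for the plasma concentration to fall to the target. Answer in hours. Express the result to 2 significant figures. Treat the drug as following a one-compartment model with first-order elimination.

2.5 h

k = ln2 / t½ = 0.693147 / 6.64 = 0.1044 h⁻¹
t = ln(C₀ / C) / k = ln(28.70 / 22.1) / 0.1044
  = ln(1.299) / 0.1044 = 0.2616 / 0.1044 = 2.506 h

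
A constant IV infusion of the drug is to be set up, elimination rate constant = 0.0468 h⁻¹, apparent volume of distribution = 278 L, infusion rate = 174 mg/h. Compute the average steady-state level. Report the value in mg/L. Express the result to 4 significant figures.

CL = k × Vd = 0.04680 × 278 = 13.01 L/h
At steady state Css = R₀ / CL = 174 / 13.01 = 13.37 mg/L

13.37 mg/L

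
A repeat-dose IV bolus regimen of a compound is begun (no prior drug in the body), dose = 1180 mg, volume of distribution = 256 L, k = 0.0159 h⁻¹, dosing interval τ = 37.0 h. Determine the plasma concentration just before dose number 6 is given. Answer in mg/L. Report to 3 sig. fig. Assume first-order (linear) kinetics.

C₀ per dose = Dose / Vd = 1180 / 256 = 4.609 mg/L
Fraction remaining after one interval: r = e^(−kτ) = e^(−0.01590 × 37.0) = 0.5553
Before dose 6, 5 doses have been given (aged 1τ, 2τ, 3τ, 4τ, 5τ).
C_trough = C₀ × (r + r² + … + r^5) = C₀ × r(1−r^5)/(1−r)
        = 4.609 × 0.5553 × (1 − 0.05280) / (1 − 0.5553) = 5.451 mg/L

5.45 mg/L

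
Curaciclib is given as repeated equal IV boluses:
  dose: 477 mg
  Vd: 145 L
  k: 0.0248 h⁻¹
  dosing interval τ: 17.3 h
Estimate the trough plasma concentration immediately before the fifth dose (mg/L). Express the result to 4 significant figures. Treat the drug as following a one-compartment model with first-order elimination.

C₀ per dose = Dose / Vd = 477 / 145 = 3.290 mg/L
Fraction remaining after one interval: r = e^(−kτ) = e^(−0.02480 × 17.3) = 0.6511
Before dose 5, 4 doses have been given (aged 1τ, 2τ, 3τ, 4τ).
C_trough = C₀ × (r + r² + … + r^4) = C₀ × r(1−r^4)/(1−r)
        = 3.290 × 0.6511 × (1 − 0.1797) / (1 − 0.6511) = 5.036 mg/L

5.036 mg/L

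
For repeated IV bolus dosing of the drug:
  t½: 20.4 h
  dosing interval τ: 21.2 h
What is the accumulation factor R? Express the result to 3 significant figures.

k = ln2 / t½ = 0.693147 / 20.4 = 0.03398 h⁻¹
e^(−kτ) = e^(−0.03398 × 21.2) = 0.4866
Accumulation ratio R = 1 / (1 − e^(−kτ)) = 1 / (1 − 0.4866) = 1.948

1.95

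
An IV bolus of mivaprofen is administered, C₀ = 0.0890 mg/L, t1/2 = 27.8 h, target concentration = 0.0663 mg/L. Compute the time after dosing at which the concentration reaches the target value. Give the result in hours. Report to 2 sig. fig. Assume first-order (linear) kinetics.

12 h

k = ln2 / t½ = 0.693147 / 27.8 = 0.02493 h⁻¹
t = ln(C₀ / C) / k = ln(0.08900 / 0.0663) / 0.02493
  = ln(1.342) / 0.02493 = 0.2942 / 0.02493 = 11.80 h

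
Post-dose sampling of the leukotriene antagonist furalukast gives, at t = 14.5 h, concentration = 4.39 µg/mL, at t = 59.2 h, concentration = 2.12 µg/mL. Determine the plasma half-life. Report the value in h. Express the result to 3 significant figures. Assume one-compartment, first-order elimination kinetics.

42.6 h

k = ln(C₁/C₂) / (t₂ − t₁) = ln(4.39/2.12) / (59.2 − 14.5)
  = 0.7279 / 44.70 = 0.01628 h⁻¹
t½ = ln2 / k = 0.693147 / 0.01628 = 42.58 h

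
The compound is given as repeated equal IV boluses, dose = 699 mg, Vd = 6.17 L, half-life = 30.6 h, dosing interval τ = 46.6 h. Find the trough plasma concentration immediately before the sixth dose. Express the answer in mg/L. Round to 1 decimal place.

C₀ per dose = Dose / Vd = 699 / 6.17 = 113.3 mg/L
k = ln2 / t½ = 0.693147 / 30.6 = 0.02265 h⁻¹
Fraction remaining after one interval: r = e^(−kτ) = e^(−0.02265 × 46.6) = 0.3480
Before dose 6, 5 doses have been given (aged 1τ, 2τ, 3τ, 4τ, 5τ).
C_trough = C₀ × (r + r² + … + r^5) = C₀ × r(1−r^5)/(1−r)
        = 113.3 × 0.3480 × (1 − 0.005104) / (1 − 0.3480) = 60.16 mg/L

60.2 mg/L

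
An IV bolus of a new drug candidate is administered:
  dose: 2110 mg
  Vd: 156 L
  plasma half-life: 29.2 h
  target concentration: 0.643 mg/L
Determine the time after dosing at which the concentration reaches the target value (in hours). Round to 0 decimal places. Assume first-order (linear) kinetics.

C₀ = Dose / Vd = 2110 / 156 = 13.53 mg/L
k = ln2 / t½ = 0.693147 / 29.2 = 0.02374 h⁻¹
t = ln(C₀ / C) / k = ln(13.53 / 0.643) / 0.02374
  = ln(21.04) / 0.02374 = 3.046 / 0.02374 = 128.3 h

128 h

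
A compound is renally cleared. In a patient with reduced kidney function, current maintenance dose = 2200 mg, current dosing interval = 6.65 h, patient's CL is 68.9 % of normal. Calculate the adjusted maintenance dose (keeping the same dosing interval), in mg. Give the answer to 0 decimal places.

1516 mg

To keep the same average steady-state level, dosing rate must scale with clearance.
CL ratio = 68.9 / 100 = 0.6890
New dose (same interval) = 2200 × 0.6890 = 1516 mg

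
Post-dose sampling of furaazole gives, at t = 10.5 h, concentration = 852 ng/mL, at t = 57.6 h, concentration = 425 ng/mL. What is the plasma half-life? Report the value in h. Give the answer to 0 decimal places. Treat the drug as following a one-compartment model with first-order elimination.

47 h

k = ln(C₁/C₂) / (t₂ − t₁) = ln(852/425) / (57.6 − 10.5)
  = 0.6955 / 47.10 = 0.01477 h⁻¹
t½ = ln2 / k = 0.693147 / 0.01477 = 46.93 h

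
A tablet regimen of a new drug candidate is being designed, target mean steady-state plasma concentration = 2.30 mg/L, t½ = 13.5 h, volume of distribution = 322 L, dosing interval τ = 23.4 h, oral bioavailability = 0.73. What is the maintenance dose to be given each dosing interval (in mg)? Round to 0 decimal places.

k = ln2 / t½ = 0.693147 / 13.5 = 0.05134 h⁻¹
CL = k × Vd = 0.05134 × 322 = 16.53 L/h
At steady state, F × (Dose/τ) = Css × CL.
Dose = Css × CL × τ / F = 2.30 × 16.53 × 23.4 / 0.73 = 1219 mg

1219 mg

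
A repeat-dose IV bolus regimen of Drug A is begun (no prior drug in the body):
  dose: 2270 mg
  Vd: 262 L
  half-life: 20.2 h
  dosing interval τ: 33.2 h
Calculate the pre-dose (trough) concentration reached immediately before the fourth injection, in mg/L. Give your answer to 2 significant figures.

C₀ per dose = Dose / Vd = 2270 / 262 = 8.664 mg/L
k = ln2 / t½ = 0.693147 / 20.2 = 0.03431 h⁻¹
Fraction remaining after one interval: r = e^(−kτ) = e^(−0.03431 × 33.2) = 0.3201
Before dose 4, 3 doses have been given (aged 1τ, 2τ, 3τ).
C_trough = C₀ × (r + r² + … + r^3) = C₀ × r(1−r^3)/(1−r)
        = 8.664 × 0.3201 × (1 − 0.03280) / (1 − 0.3201) = 3.945 mg/L

3.9 mg/L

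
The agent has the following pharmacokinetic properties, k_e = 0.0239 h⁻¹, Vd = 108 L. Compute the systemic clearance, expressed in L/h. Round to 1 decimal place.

CL = k × Vd = 0.0239 × 108 = 2.581 L/h

2.6 L/h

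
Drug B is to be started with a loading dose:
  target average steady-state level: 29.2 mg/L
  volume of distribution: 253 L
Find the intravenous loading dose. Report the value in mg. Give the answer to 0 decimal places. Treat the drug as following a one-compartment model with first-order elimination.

LD = Css × Vd = 29.2 × 253 = 7388 mg

7388 mg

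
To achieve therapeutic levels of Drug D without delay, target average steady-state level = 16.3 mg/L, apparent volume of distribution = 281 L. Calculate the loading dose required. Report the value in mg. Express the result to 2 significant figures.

LD = Css × Vd = 16.3 × 281 = 4580 mg

4600 mg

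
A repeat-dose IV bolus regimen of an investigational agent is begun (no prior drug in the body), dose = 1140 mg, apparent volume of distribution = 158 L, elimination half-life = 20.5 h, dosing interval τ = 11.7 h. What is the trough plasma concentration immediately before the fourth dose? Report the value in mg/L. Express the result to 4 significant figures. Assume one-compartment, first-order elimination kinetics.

C₀ per dose = Dose / Vd = 1140 / 158 = 7.215 mg/L
k = ln2 / t½ = 0.693147 / 20.5 = 0.03381 h⁻¹
Fraction remaining after one interval: r = e^(−kτ) = e^(−0.03381 × 11.7) = 0.6733
Before dose 4, 3 doses have been given (aged 1τ, 2τ, 3τ).
C_trough = C₀ × (r + r² + … + r^3) = C₀ × r(1−r^3)/(1−r)
        = 7.215 × 0.6733 × (1 − 0.3052) / (1 − 0.6733) = 10.33 mg/L

10.33 mg/L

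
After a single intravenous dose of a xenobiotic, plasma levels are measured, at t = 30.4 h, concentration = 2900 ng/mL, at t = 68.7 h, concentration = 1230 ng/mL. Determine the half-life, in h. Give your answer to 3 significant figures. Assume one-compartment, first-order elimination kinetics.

k = ln(C₁/C₂) / (t₂ − t₁) = ln(2900/1230) / (68.7 − 30.4)
  = 0.8577 / 38.30 = 0.02239 h⁻¹
t½ = ln2 / k = 0.693147 / 0.02239 = 30.96 h

31.0 h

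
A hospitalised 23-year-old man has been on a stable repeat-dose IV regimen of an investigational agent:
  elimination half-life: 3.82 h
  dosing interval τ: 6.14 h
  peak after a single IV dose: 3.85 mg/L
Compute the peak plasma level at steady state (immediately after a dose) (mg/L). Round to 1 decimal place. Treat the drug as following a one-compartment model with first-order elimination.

5.7 mg/L

k = ln2 / t½ = 0.693147 / 3.82 = 0.1815 h⁻¹
e^(−kτ) = e^(−0.1815 × 6.14) = 0.3281
Accumulation ratio R = 1 / (1 − e^(−kτ)) = 1 / (1 − 0.3281) = 1.488
Steady-state peak = C₀ × R = 3.85 × 1.488 = 5.729 mg/L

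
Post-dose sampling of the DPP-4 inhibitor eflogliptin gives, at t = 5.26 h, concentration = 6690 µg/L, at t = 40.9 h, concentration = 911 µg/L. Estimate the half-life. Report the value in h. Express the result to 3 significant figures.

12.4 h

k = ln(C₁/C₂) / (t₂ − t₁) = ln(6690/911) / (40.9 − 5.26)
  = 1.994 / 35.64 = 0.05595 h⁻¹
t½ = ln2 / k = 0.693147 / 0.05595 = 12.39 h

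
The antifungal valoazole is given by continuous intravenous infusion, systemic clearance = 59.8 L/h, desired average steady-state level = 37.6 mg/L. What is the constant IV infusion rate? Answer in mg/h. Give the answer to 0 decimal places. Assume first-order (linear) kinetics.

At steady state, infusion rate R₀ = Css × CL = 37.6 × 59.80 = 2248 mg/h

2248 mg/h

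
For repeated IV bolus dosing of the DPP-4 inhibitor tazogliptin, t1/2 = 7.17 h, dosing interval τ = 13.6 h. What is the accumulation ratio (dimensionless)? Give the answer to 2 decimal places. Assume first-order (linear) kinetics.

1.37

k = ln2 / t½ = 0.693147 / 7.17 = 0.09667 h⁻¹
e^(−kτ) = e^(−0.09667 × 13.6) = 0.2686
Accumulation ratio R = 1 / (1 − e^(−kτ)) = 1 / (1 − 0.2686) = 1.367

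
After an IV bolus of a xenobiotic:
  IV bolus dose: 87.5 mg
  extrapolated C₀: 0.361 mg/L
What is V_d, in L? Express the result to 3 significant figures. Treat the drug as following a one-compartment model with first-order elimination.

242 L

Vd = Dose / C₀ = 87.50 / 0.361 = 242.4 L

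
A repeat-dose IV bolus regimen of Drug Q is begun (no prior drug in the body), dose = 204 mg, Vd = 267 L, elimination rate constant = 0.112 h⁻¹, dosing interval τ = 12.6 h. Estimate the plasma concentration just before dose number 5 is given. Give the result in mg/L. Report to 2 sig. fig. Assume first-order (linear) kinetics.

0.25 mg/L

C₀ per dose = Dose / Vd = 204 / 267 = 0.7640 mg/L
Fraction remaining after one interval: r = e^(−kτ) = e^(−0.1120 × 12.6) = 0.2439
Before dose 5, 4 doses have been given (aged 1τ, 2τ, 3τ, 4τ).
C_trough = C₀ × (r + r² + … + r^4) = C₀ × r(1−r^4)/(1−r)
        = 0.7640 × 0.2439 × (1 − 0.003539) / (1 − 0.2439) = 0.2456 mg/L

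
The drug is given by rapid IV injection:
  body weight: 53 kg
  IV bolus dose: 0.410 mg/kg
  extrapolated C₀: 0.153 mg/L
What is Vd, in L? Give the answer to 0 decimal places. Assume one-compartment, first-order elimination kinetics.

Dose = 0.410 × 53 = 21.73 mg
Vd = Dose / C₀ = 21.73 / 0.153 = 142.0 L

142 L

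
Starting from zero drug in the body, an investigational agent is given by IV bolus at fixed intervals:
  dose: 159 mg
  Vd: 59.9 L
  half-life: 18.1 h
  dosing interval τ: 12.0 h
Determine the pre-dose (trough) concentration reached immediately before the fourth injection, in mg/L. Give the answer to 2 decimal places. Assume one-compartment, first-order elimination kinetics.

3.40 mg/L

C₀ per dose = Dose / Vd = 159 / 59.9 = 2.654 mg/L
k = ln2 / t½ = 0.693147 / 18.1 = 0.03830 h⁻¹
Fraction remaining after one interval: r = e^(−kτ) = e^(−0.03830 × 12.0) = 0.6315
Before dose 4, 3 doses have been given (aged 1τ, 2τ, 3τ).
C_trough = C₀ × (r + r² + … + r^3) = C₀ × r(1−r^3)/(1−r)
        = 2.654 × 0.6315 × (1 − 0.2518) / (1 − 0.6315) = 3.403 mg/L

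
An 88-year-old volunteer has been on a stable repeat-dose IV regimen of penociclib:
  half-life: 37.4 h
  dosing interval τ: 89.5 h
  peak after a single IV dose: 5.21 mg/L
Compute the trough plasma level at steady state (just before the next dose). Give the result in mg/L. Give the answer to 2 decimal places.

1.23 mg/L

k = ln2 / t½ = 0.693147 / 37.4 = 0.01853 h⁻¹
e^(−kτ) = e^(−0.01853 × 89.5) = 0.1904
Accumulation ratio R = 1 / (1 − e^(−kτ)) = 1 / (1 − 0.1904) = 1.235
Steady-state trough = C₀ × R × e^(−kτ) = 5.21 × 1.235 × 0.1904 = 1.225 mg/L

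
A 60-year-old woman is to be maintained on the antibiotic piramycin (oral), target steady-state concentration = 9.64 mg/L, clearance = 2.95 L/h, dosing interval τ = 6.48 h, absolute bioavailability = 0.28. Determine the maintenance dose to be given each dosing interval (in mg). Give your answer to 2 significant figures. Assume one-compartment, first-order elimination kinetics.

660 mg

At steady state, F × (Dose/τ) = Css × CL.
Dose = Css × CL × τ / F = 9.64 × 2.950 × 6.48 / 0.28 = 658.1 mg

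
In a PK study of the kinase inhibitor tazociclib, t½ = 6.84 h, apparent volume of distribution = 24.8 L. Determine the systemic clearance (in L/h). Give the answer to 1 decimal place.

k = ln2 / t½ = 0.693147 / 6.84 = 0.1013 h⁻¹
CL = k × Vd = 0.1013 × 24.8 = 2.512 L/h

2.5 L/h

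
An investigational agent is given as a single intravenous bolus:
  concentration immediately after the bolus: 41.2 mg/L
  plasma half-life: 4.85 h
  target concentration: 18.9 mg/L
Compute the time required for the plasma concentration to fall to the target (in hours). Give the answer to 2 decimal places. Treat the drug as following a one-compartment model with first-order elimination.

5.45 h

k = ln2 / t½ = 0.693147 / 4.85 = 0.1429 h⁻¹
t = ln(C₀ / C) / k = ln(41.20 / 18.9) / 0.1429
  = ln(2.180) / 0.1429 = 0.7793 / 0.1429 = 5.453 h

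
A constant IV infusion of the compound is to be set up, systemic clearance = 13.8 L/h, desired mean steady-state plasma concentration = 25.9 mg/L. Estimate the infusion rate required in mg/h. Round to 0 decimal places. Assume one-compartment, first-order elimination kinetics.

At steady state, infusion rate R₀ = Css × CL = 25.9 × 13.80 = 357.4 mg/h

357 mg/h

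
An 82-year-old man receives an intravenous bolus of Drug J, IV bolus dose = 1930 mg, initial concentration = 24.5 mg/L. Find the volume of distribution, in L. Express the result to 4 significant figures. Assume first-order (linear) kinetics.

78.78 L

Vd = Dose / C₀ = 1930 / 24.5 = 78.78 L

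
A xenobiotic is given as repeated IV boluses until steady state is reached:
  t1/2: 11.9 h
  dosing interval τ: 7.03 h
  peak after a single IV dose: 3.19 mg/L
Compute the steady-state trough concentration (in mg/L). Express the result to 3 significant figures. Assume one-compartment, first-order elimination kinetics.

k = ln2 / t½ = 0.693147 / 11.9 = 0.05825 h⁻¹
e^(−kτ) = e^(−0.05825 × 7.03) = 0.6640
Accumulation ratio R = 1 / (1 − e^(−kτ)) = 1 / (1 − 0.6640) = 2.976
Steady-state trough = C₀ × R × e^(−kτ) = 3.19 × 2.976 × 0.6640 = 6.304 mg/L

6.30 mg/L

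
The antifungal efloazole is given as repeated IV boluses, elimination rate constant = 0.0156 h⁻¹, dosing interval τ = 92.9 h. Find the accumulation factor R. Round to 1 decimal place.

1.3

e^(−kτ) = e^(−0.01560 × 92.9) = 0.2347
Accumulation ratio R = 1 / (1 − e^(−kτ)) = 1 / (1 − 0.2347) = 1.307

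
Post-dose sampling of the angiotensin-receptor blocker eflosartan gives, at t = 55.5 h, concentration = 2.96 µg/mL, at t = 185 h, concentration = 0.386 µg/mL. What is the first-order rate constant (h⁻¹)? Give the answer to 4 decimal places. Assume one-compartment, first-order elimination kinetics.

0.0157 h⁻¹

k = ln(C₁/C₂) / (t₂ − t₁) = ln(2.96/0.386) / (185 − 55.5)
  = 2.037 / 129.5 = 0.01573 h⁻¹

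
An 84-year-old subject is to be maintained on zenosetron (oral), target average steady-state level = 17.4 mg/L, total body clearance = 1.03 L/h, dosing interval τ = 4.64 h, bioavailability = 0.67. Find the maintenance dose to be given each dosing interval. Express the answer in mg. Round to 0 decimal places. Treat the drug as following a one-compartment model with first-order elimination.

124 mg

At steady state, F × (Dose/τ) = Css × CL.
Dose = Css × CL × τ / F = 17.4 × 1.030 × 4.64 / 0.67 = 124.1 mg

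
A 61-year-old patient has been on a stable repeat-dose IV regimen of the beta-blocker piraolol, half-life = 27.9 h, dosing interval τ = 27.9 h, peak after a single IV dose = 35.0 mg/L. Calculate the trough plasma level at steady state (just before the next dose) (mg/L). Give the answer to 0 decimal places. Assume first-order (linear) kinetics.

k = ln2 / t½ = 0.693147 / 27.9 = 0.02484 h⁻¹
e^(−kτ) = e^(−0.02484 × 27.9) = 0.5001
Accumulation ratio R = 1 / (1 − e^(−kτ)) = 1 / (1 − 0.5001) = 2.000
Steady-state trough = C₀ × R × e^(−kτ) = 35.0 × 2.000 × 0.5001 = 35.01 mg/L

35 mg/L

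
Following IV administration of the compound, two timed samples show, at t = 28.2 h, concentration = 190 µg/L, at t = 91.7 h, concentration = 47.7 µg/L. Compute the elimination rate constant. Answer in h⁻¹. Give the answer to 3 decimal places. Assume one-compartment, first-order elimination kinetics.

0.022 h⁻¹

k = ln(C₁/C₂) / (t₂ − t₁) = ln(190/47.7) / (91.7 − 28.2)
  = 1.382 / 63.50 = 0.02176 h⁻¹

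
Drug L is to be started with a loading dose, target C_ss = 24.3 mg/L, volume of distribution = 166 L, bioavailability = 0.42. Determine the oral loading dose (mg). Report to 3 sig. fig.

9600 mg

LD = Css × Vd / F = 24.3 × 166 / 0.42 = 9604 mg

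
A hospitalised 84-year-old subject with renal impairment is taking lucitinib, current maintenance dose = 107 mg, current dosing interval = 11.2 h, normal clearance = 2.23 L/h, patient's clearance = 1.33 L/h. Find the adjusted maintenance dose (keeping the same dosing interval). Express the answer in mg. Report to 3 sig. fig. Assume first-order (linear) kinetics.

To keep the same average steady-state level, dosing rate must scale with clearance.
CL ratio = 1.33 / 2.23 = 0.5964
New dose (same interval) = 107 × 0.5964 = 63.81 mg

63.8 mg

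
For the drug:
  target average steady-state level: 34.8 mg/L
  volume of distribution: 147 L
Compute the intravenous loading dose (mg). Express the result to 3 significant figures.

5120 mg

LD = Css × Vd = 34.8 × 147 = 5116 mg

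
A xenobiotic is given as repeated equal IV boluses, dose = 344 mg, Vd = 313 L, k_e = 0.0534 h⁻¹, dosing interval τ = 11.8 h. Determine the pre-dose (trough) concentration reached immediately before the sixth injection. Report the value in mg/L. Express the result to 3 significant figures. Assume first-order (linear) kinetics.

1.20 mg/L

C₀ per dose = Dose / Vd = 344 / 313 = 1.099 mg/L
Fraction remaining after one interval: r = e^(−kτ) = e^(−0.05340 × 11.8) = 0.5325
Before dose 6, 5 doses have been given (aged 1τ, 2τ, 3τ, 4τ, 5τ).
C_trough = C₀ × (r + r² + … + r^5) = C₀ × r(1−r^5)/(1−r)
        = 1.099 × 0.5325 × (1 − 0.04282) / (1 − 0.5325) = 1.198 mg/L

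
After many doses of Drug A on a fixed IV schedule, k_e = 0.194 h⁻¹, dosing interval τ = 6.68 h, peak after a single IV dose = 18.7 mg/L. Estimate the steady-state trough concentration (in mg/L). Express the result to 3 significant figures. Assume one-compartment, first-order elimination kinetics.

e^(−kτ) = e^(−0.1940 × 6.68) = 0.2736
Accumulation ratio R = 1 / (1 − e^(−kτ)) = 1 / (1 − 0.2736) = 1.377
Steady-state trough = C₀ × R × e^(−kτ) = 18.7 × 1.377 × 0.2736 = 7.045 mg/L

7.05 mg/L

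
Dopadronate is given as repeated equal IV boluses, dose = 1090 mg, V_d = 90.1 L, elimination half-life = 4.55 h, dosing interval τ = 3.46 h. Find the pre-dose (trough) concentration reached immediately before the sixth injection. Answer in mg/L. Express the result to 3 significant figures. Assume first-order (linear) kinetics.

C₀ per dose = Dose / Vd = 1090 / 90.1 = 12.10 mg/L
k = ln2 / t½ = 0.693147 / 4.55 = 0.1523 h⁻¹
Fraction remaining after one interval: r = e^(−kτ) = e^(−0.1523 × 3.46) = 0.5904
Before dose 6, 5 doses have been given (aged 1τ, 2τ, 3τ, 4τ, 5τ).
C_trough = C₀ × (r + r² + … + r^5) = C₀ × r(1−r^5)/(1−r)
        = 12.10 × 0.5904 × (1 − 0.07174) / (1 − 0.5904) = 16.19 mg/L

16.2 mg/L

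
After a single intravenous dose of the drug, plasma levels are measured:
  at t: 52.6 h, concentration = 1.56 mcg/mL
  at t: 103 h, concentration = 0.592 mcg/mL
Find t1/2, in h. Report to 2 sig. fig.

36 h

k = ln(C₁/C₂) / (t₂ − t₁) = ln(1.56/0.592) / (103 − 52.6)
  = 0.9689 / 50.40 = 0.01922 h⁻¹
t½ = ln2 / k = 0.693147 / 0.01922 = 36.06 h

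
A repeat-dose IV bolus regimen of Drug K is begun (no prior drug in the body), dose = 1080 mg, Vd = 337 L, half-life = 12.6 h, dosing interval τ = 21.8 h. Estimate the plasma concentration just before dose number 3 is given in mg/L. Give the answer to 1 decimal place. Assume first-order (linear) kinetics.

1.3 mg/L

C₀ per dose = Dose / Vd = 1080 / 337 = 3.205 mg/L
k = ln2 / t½ = 0.693147 / 12.6 = 0.05501 h⁻¹
Fraction remaining after one interval: r = e^(−kτ) = e^(−0.05501 × 21.8) = 0.3014
Before dose 3, 2 doses have been given (aged 1τ, 2τ).
C_trough = C₀ × (r + r²) = 3.205 × (0.3014 + 0.09084) = 1.257 mg/L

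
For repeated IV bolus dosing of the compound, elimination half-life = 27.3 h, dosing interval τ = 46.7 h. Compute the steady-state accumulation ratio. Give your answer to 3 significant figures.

k = ln2 / t½ = 0.693147 / 27.3 = 0.02539 h⁻¹
e^(−kτ) = e^(−0.02539 × 46.7) = 0.3055
Accumulation ratio R = 1 / (1 − e^(−kτ)) = 1 / (1 − 0.3055) = 1.440

1.44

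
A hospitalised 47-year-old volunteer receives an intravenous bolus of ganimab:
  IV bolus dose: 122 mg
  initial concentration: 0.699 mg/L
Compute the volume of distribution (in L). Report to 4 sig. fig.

Vd = Dose / C₀ = 122.0 / 0.699 = 174.5 L

174.5 L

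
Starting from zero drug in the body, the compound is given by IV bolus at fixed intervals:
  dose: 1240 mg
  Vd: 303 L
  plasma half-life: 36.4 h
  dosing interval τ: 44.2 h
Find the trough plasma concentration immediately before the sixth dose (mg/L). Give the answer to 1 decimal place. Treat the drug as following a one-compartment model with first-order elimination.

C₀ per dose = Dose / Vd = 1240 / 303 = 4.092 mg/L
k = ln2 / t½ = 0.693147 / 36.4 = 0.01904 h⁻¹
Fraction remaining after one interval: r = e^(−kτ) = e^(−0.01904 × 44.2) = 0.4310
Before dose 6, 5 doses have been given (aged 1τ, 2τ, 3τ, 4τ, 5τ).
C_trough = C₀ × (r + r² + … + r^5) = C₀ × r(1−r^5)/(1−r)
        = 4.092 × 0.4310 × (1 − 0.01487) / (1 − 0.4310) = 3.053 mg/L

3.1 mg/L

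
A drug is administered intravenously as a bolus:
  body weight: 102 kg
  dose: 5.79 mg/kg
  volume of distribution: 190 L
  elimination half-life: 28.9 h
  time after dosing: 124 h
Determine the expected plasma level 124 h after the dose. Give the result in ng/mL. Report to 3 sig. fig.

Total dose = 5.79 × 102 = 590.6 mg
C₀ = Dose / Vd = 590.6 / 190 = 3.108 mg/L
k = ln2 / t½ = 0.693147 / 28.9 = 0.02398 h⁻¹
C = C₀ · e^(−k·t) = 3.108 × e^(−0.02398 × 124)
  = 3.108 × 0.05112 = 0.1589 mg/L
Convert: 0.1589 mg/L × 1000 = 158.9 ng/mL

159 ng/mL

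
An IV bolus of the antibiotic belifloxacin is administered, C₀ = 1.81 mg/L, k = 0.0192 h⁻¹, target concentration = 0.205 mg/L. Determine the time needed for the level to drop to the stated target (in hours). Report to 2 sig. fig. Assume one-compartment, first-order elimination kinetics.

110 h

t = ln(C₀ / C) / k = ln(1.810 / 0.205) / 0.01920
  = ln(8.829) / 0.01920 = 2.178 / 0.01920 = 113.4 h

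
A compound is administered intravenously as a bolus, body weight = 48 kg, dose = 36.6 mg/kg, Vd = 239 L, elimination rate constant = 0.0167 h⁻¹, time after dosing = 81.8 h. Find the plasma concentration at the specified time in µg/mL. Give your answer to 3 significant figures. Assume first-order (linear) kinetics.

1.88 µg/mL

Total dose = 36.6 × 48 = 1757 mg
C₀ = Dose / Vd = 1757 / 239 = 7.351 mg/L
C = C₀ · e^(−k·t) = 7.351 × e^(−0.01670 × 81.8)
  = 7.351 × 0.2551 = 1.875 mg/L
(1.875 mg/L = 1.875 µg/mL)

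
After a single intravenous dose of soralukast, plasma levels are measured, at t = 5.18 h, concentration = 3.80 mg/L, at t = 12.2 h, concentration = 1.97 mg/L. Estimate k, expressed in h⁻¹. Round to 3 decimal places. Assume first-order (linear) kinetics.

k = ln(C₁/C₂) / (t₂ − t₁) = ln(3.80/1.97) / (12.2 − 5.18)
  = 0.6570 / 7.020 = 0.09359 h⁻¹

0.094 h⁻¹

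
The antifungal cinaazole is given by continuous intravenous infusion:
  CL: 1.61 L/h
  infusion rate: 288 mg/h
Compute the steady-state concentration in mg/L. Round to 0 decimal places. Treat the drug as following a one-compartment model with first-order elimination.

At steady state Css = R₀ / CL = 288 / 1.610 = 178.9 mg/L

179 mg/L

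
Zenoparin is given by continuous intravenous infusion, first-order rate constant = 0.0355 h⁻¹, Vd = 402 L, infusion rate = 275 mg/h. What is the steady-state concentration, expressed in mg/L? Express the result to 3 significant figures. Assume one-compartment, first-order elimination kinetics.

19.3 mg/L

CL = k × Vd = 0.03550 × 402 = 14.27 L/h
At steady state Css = R₀ / CL = 275 / 14.27 = 19.27 mg/L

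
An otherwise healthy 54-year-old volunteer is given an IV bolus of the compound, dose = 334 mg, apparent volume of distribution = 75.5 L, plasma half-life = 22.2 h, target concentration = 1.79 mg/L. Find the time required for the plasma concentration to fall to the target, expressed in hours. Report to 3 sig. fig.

29.0 h

C₀ = Dose / Vd = 334.0 / 75.5 = 4.424 mg/L
k = ln2 / t½ = 0.693147 / 22.2 = 0.03122 h⁻¹
t = ln(C₀ / C) / k = ln(4.424 / 1.79) / 0.03122
  = ln(2.472) / 0.03122 = 0.9050 / 0.03122 = 28.99 h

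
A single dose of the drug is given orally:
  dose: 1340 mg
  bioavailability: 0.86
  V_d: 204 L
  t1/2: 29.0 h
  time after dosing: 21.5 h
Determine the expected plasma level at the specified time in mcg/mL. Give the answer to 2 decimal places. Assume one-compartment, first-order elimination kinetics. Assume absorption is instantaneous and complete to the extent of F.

Amount reaching circulation = F × Dose = 0.86 × 1340 = 1152 mg
C₀ = F·Dose / Vd = 1152 / 204 = 5.647 mg/L
k = ln2 / t½ = 0.693147 / 29.0 = 0.02390 h⁻¹
C = C₀ · e^(−k·t) = 5.647 × e^(−0.02390 × 21.5)
  = 5.647 × 0.5982 = 3.378 mg/L
(3.378 mg/L = 3.378 mcg/mL)

3.38 mcg/mL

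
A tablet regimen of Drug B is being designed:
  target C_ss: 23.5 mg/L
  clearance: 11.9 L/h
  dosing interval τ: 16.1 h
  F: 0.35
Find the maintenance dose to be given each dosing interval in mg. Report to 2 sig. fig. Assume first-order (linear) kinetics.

13000 mg

At steady state, F × (Dose/τ) = Css × CL.
Dose = Css × CL × τ / F = 23.5 × 11.90 × 16.1 / 0.35 = 12860 mg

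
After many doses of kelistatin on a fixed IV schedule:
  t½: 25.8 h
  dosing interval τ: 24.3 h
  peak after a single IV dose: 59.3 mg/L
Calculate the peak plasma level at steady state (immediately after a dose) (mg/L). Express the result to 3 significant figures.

124 mg/L

k = ln2 / t½ = 0.693147 / 25.8 = 0.02687 h⁻¹
e^(−kτ) = e^(−0.02687 × 24.3) = 0.5205
Accumulation ratio R = 1 / (1 − e^(−kτ)) = 1 / (1 − 0.5205) = 2.086
Steady-state peak = C₀ × R = 59.3 × 2.086 = 123.7 mg/L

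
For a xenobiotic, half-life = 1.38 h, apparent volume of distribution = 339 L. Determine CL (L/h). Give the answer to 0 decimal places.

170 L/h

k = ln2 / t½ = 0.693147 / 1.38 = 0.5023 h⁻¹
CL = k × Vd = 0.5023 × 339 = 170.3 L/h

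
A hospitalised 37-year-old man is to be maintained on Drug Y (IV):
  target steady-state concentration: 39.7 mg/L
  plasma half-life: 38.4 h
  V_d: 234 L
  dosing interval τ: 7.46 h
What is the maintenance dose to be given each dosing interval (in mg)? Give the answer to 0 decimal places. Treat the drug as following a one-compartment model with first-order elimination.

1251 mg

k = ln2 / t½ = 0.693147 / 38.4 = 0.01805 h⁻¹
CL = k × Vd = 0.01805 × 234 = 4.224 L/h
At steady state, Dose/τ = Css × CL.
Dose = Css × CL × τ = 39.7 × 4.224 × 7.46 = 1251 mg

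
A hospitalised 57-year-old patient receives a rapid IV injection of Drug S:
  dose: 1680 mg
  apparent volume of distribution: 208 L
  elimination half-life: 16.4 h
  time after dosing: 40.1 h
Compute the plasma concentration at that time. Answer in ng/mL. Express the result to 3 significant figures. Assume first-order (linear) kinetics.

C₀ = Dose / Vd = 1680 / 208 = 8.077 mg/L
k = ln2 / t½ = 0.693147 / 16.4 = 0.04227 h⁻¹
C = C₀ · e^(−k·t) = 8.077 × e^(−0.04227 × 40.1)
  = 8.077 × 0.1836 = 1.483 mg/L
Convert: 1.483 mg/L × 1000 = 1483 ng/mL

1480 ng/mL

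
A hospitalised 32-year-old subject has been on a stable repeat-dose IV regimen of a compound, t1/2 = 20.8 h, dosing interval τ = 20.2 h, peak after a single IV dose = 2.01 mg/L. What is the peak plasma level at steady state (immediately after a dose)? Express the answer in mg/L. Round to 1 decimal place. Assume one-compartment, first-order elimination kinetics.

4.1 mg/L

k = ln2 / t½ = 0.693147 / 20.8 = 0.03332 h⁻¹
e^(−kτ) = e^(−0.03332 × 20.2) = 0.5101
Accumulation ratio R = 1 / (1 − e^(−kτ)) = 1 / (1 − 0.5101) = 2.041
Steady-state peak = C₀ × R = 2.01 × 2.041 = 4.102 mg/L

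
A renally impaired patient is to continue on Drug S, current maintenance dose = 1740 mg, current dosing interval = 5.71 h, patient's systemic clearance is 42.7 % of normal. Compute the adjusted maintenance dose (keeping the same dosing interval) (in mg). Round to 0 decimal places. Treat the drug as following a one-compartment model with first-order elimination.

To keep the same average steady-state level, dosing rate must scale with clearance.
CL ratio = 42.7 / 100 = 0.4270
New dose (same interval) = 1740 × 0.4270 = 743.0 mg

743 mg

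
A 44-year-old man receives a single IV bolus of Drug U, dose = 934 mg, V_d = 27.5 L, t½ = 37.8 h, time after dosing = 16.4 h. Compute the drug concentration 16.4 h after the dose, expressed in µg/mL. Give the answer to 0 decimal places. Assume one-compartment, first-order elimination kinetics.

C₀ = Dose / Vd = 934.0 / 27.5 = 33.96 mg/L
k = ln2 / t½ = 0.693147 / 37.8 = 0.01834 h⁻¹
C = C₀ · e^(−k·t) = 33.96 × e^(−0.01834 × 16.4)
  = 33.96 × 0.7402 = 25.14 mg/L
(25.14 mg/L = 25.14 µg/mL)

25 µg/mL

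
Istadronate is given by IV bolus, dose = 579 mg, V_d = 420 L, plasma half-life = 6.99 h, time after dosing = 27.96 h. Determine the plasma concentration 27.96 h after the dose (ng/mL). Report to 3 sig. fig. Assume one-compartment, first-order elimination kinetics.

86.2 ng/mL

C₀ = Dose / Vd = 579.0 / 420 = 1.379 mg/L
k = ln2 / t½ = 0.693147 / 6.99 = 0.09916 h⁻¹
t / t½ = 27.96 / 6.99 = 4 half-lives
C = C₀ × (1/2)^4 = 1.379 × 0.06250 = 0.08619 mg/L
Convert: 0.08619 mg/L × 1000 = 86.19 ng/mL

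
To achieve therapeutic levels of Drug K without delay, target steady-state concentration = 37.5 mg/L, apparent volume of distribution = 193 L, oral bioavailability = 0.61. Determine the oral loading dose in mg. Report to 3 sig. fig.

11900 mg

LD = Css × Vd / F = 37.5 × 193 / 0.61 = 11860 mg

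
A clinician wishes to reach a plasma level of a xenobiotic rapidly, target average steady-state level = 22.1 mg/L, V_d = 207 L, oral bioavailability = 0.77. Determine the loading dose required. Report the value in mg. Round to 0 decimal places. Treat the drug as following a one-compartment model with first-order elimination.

5941 mg

LD = Css × Vd / F = 22.1 × 207 / 0.77 = 5941 mg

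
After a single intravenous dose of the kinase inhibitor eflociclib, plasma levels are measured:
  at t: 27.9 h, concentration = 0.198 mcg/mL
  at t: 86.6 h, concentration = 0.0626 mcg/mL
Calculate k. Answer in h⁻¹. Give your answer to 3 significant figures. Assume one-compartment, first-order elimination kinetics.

0.0196 h⁻¹

k = ln(C₁/C₂) / (t₂ − t₁) = ln(0.198/0.0626) / (86.6 − 27.9)
  = 1.152 / 58.70 = 0.01963 h⁻¹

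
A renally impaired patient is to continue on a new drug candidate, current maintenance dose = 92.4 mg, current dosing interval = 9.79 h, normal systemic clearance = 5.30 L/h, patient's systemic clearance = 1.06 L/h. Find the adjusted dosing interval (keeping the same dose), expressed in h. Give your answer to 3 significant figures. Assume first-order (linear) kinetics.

49.0 h

To keep the same average steady-state level, dosing rate must scale with clearance.
CL ratio = 1.06 / 5.30 = 0.2000
New interval (same dose) = 9.79 / 0.2000 = 48.95 h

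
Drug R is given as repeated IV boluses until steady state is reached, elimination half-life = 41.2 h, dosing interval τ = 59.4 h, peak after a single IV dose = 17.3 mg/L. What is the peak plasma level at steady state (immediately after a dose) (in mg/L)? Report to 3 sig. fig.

k = ln2 / t½ = 0.693147 / 41.2 = 0.01682 h⁻¹
e^(−kτ) = e^(−0.01682 × 59.4) = 0.3682
Accumulation ratio R = 1 / (1 − e^(−kτ)) = 1 / (1 − 0.3682) = 1.583
Steady-state peak = C₀ × R = 17.3 × 1.583 = 27.39 mg/L

27.4 mg/L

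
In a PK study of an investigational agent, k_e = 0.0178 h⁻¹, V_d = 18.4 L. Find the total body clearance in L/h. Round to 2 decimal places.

0.33 L/h

CL = k × Vd = 0.0178 × 18.4 = 0.3275 L/h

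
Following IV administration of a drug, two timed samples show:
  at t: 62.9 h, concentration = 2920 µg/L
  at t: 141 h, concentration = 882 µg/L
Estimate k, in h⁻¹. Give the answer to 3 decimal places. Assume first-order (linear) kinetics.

0.015 h⁻¹

k = ln(C₁/C₂) / (t₂ − t₁) = ln(2920/882) / (141 − 62.9)
  = 1.197 / 78.10 = 0.01533 h⁻¹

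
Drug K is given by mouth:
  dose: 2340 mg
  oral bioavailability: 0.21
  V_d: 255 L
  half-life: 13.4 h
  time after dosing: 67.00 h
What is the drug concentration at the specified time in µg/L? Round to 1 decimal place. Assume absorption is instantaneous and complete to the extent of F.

60.2 µg/L

Amount reaching circulation = F × Dose = 0.21 × 2340 = 491.4 mg
C₀ = F·Dose / Vd = 491.4 / 255 = 1.927 mg/L
k = ln2 / t½ = 0.693147 / 13.4 = 0.05173 h⁻¹
t / t½ = 67.00 / 13.4 = 5 half-lives
C = C₀ × (1/2)^5 = 1.927 × 0.03125 = 0.06022 mg/L
Convert: 0.06022 mg/L × 1000 = 60.22 µg/L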